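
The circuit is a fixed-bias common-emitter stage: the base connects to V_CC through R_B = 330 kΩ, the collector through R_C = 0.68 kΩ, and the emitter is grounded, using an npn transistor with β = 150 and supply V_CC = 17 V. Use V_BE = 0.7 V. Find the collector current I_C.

Base loop: V_CC = I_B·R_B + V_BE, so I_B = (17 − 0.7)/330 kΩ = 0.0494 mA.
In the active region I_C = β·I_B = 150 × 0.0494 = 7.41 mA.
Collector loop: V_CE = V_CC − I_C·R_C = 17 − 7.41×0.68 = 12 V.
Since V_CE = 12 V > V_CE(sat) ≈ 0.2 V, the transistor is in the active region as assumed.

I_C ≈ 7.4 mA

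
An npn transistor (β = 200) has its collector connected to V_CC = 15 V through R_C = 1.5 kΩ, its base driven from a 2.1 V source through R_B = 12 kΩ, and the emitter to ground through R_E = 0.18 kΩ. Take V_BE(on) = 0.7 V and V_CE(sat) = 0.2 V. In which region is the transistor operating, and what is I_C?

Assume active. Base-emitter loop: I_B = (V_BB − V_BE)/(R_B + (β+1)R_E) = (2.1 − 0.7)/(12 + 201×0.18) = 0.0291 mA.
I_C = β·I_B = 200×0.0291 = 5.81 mA.
V_CE = V_CC − I_C·R_C − I_E·R_E = 15 − 5.81×1.5 − 5.84×0.18 = 5.23 V > V_CE(sat), so the active-region assumption holds.

active; I_C ≈ 5.8 mA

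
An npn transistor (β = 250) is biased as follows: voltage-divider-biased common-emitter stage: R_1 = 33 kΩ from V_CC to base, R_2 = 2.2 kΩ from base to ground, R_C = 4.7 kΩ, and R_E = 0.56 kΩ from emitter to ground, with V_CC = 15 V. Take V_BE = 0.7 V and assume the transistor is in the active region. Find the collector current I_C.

I_C ≈ 0.42 mA

Thevenize the base divider: V_Th = V_CC·R_2/(R_1+R_2) = 15×2.2/35.2 = 0.937 V, R_Th = R_1‖R_2 = 2.06 kΩ.
Base-emitter loop: V_Th = I_B·R_Th + V_BE + (β+1)I_B·R_E, so I_B = (0.937 − 0.7) / (2.06 + 251×0.56) = 0.00167 mA.
I_C = β·I_B = 250×0.00167 = 0.416 mA, and I_E = (β+1)I_B = 0.418 mA.
V_CE = V_CC − I_C·R_C − I_E·R_E = 15 − 0.416×4.7 − 0.418×0.56 = 12.8 V.
V_CE = 12.8 V > 0.2 V confirms active-region operation.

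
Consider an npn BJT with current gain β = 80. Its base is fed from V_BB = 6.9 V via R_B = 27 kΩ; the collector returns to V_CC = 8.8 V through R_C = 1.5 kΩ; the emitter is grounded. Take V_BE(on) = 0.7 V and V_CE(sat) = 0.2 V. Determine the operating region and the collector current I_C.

Assume active: I_B = (6.9 − 0.7)/27 = 0.23 mA, giving I_C = β·I_B = 18.4 mA.
But then V_CE = 8.8 − 18.4×1.5 = -18.8 V < V_CE(sat) = 0.2 V — impossible in the active region.
So the transistor is saturated. With V_CE = 0.2 V, I_C = (V_CC − 0.2)/R_C = 8.6/1.5 = 5.73 mA.
Check: β·I_B = 18.4 mA > I_C = 5.73 mA, confirming saturation.

saturation; I_C ≈ 5.7 mA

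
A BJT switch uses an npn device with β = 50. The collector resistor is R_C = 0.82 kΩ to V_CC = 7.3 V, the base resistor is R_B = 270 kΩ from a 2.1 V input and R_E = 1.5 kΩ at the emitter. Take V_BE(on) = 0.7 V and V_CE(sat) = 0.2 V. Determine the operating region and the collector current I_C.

active; I_C ≈ 0.2 mA

Assume active. Base-emitter loop: I_B = (V_BB − V_BE)/(R_B + (β+1)R_E) = (2.1 − 0.7)/(270 + 51×1.5) = 0.00404 mA.
I_C = β·I_B = 50×0.00404 = 0.202 mA.
V_CE = V_CC − I_C·R_C − I_E·R_E = 7.3 − 0.202×0.82 − 0.206×1.5 = 6.83 V > V_CE(sat), so the active-region assumption holds.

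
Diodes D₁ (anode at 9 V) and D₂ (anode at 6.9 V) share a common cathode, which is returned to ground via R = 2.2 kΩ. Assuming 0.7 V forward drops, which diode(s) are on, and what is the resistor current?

Assume both conduct. Then node N would need to be at both 9−0.7 = 8.3 V and 6.9−0.7 = 6.2 V, which is impossible.
Assume only D₁ conducts: V_N = 9 − 0.7 = 8.3 V, so I_R = 8.3/2.2 = 3.77 mA.
Check D₂: its anode-to-cathode voltage is 6.9 − 8.3 = -1.4 V < 0.7 V, so it is off. The assumption is consistent.

Only D₁ conducts; I_R ≈ 3.8 mA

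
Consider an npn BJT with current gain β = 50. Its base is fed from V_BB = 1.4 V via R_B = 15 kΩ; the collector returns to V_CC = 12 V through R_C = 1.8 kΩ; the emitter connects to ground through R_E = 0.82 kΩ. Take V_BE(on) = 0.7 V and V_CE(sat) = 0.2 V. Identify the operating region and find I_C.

active; I_C ≈ 0.62 mA

Assume active. Base-emitter loop: I_B = (V_BB − V_BE)/(R_B + (β+1)R_E) = (1.4 − 0.7)/(15 + 51×0.82) = 0.0123 mA.
I_C = β·I_B = 50×0.0123 = 0.616 mA.
V_CE = V_CC − I_C·R_C − I_E·R_E = 12 − 0.616×1.8 − 0.628×0.82 = 10.4 V > V_CE(sat), so the active-region assumption holds.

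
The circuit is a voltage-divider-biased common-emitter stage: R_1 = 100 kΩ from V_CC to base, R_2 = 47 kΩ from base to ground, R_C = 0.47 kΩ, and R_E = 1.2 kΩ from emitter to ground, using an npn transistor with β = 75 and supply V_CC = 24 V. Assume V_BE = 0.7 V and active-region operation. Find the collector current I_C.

I_C ≈ 4.2 mA

Thevenize the base divider: V_Th = V_CC·R_2/(R_1+R_2) = 24×47/147 = 7.67 V, R_Th = R_1‖R_2 = 32 kΩ.
Base-emitter loop: V_Th = I_B·R_Th + V_BE + (β+1)I_B·R_E, so I_B = (7.67 − 0.7) / (32 + 76×1.2) = 0.0566 mA.
I_C = β·I_B = 75×0.0566 = 4.25 mA, and I_E = (β+1)I_B = 4.3 mA.
V_CE = V_CC − I_C·R_C − I_E·R_E = 24 − 4.25×0.47 − 4.3×1.2 = 16.8 V.
V_CE = 16.8 V > 0.2 V confirms active-region operation.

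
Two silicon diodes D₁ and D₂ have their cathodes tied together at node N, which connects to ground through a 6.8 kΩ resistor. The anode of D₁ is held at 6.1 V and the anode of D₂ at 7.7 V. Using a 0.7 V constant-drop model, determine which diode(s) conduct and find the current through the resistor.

Assume both conduct. Then node N would need to be at both 6.1−0.7 = 5.4 V and 7.7−0.7 = 7 V, which is impossible.
Assume only D₂ conducts: V_N = 7.7 − 0.7 = 7 V, so I_R = 7/6.8 = 1.03 mA.
Check D₁: its anode-to-cathode voltage is 6.1 − 7 = -0.9 V < 0.7 V, so it is off. The assumption is consistent.

Only D₂ conducts; I_R ≈ 1 mA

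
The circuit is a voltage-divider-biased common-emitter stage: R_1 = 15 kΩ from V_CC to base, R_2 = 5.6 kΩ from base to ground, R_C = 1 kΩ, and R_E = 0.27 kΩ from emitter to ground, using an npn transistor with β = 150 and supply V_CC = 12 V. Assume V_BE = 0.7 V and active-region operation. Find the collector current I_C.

Thevenize the base divider: V_Th = V_CC·R_2/(R_1+R_2) = 12×5.6/20.6 = 3.26 V, R_Th = R_1‖R_2 = 4.08 kΩ.
Base-emitter loop: V_Th = I_B·R_Th + V_BE + (β+1)I_B·R_E, so I_B = (3.26 − 0.7) / (4.08 + 151×0.27) = 0.0571 mA.
I_C = β·I_B = 150×0.0571 = 8.57 mA, and I_E = (β+1)I_B = 8.63 mA.
V_CE = V_CC − I_C·R_C − I_E·R_E = 12 − 8.57×1 − 8.63×0.27 = 1.1 V.
V_CE = 1.1 V > 0.2 V confirms active-region operation.

I_C ≈ 8.6 mA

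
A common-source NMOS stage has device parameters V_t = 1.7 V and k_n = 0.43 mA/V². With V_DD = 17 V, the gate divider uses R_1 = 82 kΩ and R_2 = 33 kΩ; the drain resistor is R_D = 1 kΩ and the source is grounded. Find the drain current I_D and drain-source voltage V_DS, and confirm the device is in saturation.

V_G = V_DD·R_2/(R_1+R_2) = 17×33/115 = 4.88 V. With the source grounded, V_GS = V_G = 4.88 V.
Assume saturation: I_D = (k_n/2)(V_GS − V_t)² = (0.43/2)×(4.88 − 1.7)² = 0.215×3.18² = 2.17 mA.
V_DS = V_DD − I_D·R_D = 17 − 2.17×1 = 14.8 V.
Saturation requires V_DS ≥ V_GS − V_t = 3.18 V; 14.8 ≥ 3.18 ✓.

I_D ≈ 2.2 mA, V_DS ≈ 15 V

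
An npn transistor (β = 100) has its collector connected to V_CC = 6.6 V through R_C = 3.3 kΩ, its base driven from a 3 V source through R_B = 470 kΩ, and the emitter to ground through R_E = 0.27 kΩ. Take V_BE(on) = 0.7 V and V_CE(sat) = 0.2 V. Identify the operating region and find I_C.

Assume active. Base-emitter loop: I_B = (V_BB − V_BE)/(R_B + (β+1)R_E) = (3 − 0.7)/(470 + 101×0.27) = 0.00463 mA.
I_C = β·I_B = 100×0.00463 = 0.463 mA.
V_CE = V_CC − I_C·R_C − I_E·R_E = 6.6 − 0.463×3.3 − 0.467×0.27 = 4.95 V > V_CE(sat), so the active-region assumption holds.

active; I_C ≈ 0.46 mA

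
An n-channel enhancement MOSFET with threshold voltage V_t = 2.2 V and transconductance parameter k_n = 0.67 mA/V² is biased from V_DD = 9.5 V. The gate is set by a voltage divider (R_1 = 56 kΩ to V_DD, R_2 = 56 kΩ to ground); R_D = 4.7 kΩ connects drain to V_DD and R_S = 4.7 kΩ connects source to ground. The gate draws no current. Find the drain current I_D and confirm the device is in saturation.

V_G = V_DD·R_2/(R_1+R_2) = 9.5×56/112 = 4.75 V.
Assume saturation: I_D = (k_n/2)(V_GS − V_t)² with V_GS = V_G − I_D·R_S = 4.75 − 4.7·I_D.
Substituting gives 7.4·I_D² − 9.03·I_D + 2.18 = 0, with roots I_D = 0.331 or 0.889 mA.
The root I_D = 0.889 mA gives V_GS = 0.571 V ≤ V_t, so take I_D = 0.331 mA.
Then V_GS = 3.19 V and V_DS = V_DD − I_D(R_D+R_S) = 9.5 − 0.331×9.4 = 6.39 V.
Saturation requires V_DS ≥ V_GS − V_t = 0.994 V; 6.39 ≥ 0.994 ✓.

I_D ≈ 0.33 mA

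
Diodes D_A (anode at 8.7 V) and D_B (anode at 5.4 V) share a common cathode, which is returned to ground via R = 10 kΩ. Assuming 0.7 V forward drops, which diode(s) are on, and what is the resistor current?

Assume both conduct. Then node N would need to be at both 8.7−0.7 = 8 V and 5.4−0.7 = 4.7 V, which is impossible.
Assume only D_A conducts: V_N = 8.7 − 0.7 = 8 V, so I_R = 8/10 = 0.8 mA.
Check D_B: its anode-to-cathode voltage is 5.4 − 8 = -2.6 V < 0.7 V, so it is off. The assumption is consistent.

Only D_A conducts; I_R ≈ 0.8 mA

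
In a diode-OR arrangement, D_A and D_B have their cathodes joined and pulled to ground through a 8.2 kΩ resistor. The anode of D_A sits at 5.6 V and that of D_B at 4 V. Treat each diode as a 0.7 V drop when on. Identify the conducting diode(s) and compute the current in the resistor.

Assume both conduct. Then node N would need to be at both 5.6−0.7 = 4.9 V and 4−0.7 = 3.3 V, which is impossible.
Assume only D_A conducts: V_N = 5.6 − 0.7 = 4.9 V, so I_R = 4.9/8.2 = 0.598 mA.
Check D_B: its anode-to-cathode voltage is 4 − 4.9 = -0.9 V < 0.7 V, so it is off. The assumption is consistent.

Only D_A conducts; I_R ≈ 0.6 mA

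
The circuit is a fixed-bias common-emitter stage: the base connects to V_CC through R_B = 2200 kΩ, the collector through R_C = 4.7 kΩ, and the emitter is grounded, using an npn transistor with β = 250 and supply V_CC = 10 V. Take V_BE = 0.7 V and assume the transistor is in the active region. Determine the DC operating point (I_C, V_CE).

I_C ≈ 1.1 mA, V_CE ≈ 5 V

Base loop: V_CC = I_B·R_B + V_BE, so I_B = (10 − 0.7)/2200 kΩ = 0.00423 mA.
In the active region I_C = β·I_B = 250 × 0.00423 = 1.06 mA.
Collector loop: V_CE = V_CC − I_C·R_C = 10 − 1.06×4.7 = 5.03 V.
Since V_CE = 5.03 V > V_CE(sat) ≈ 0.2 V, the transistor is in the active region as assumed.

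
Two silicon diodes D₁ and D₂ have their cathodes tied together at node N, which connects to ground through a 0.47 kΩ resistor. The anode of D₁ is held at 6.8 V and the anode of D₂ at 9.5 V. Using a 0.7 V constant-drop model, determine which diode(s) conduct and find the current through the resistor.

Only D₂ conducts; I_R ≈ 19 mA

Assume both conduct. Then node N would need to be at both 6.8−0.7 = 6.1 V and 9.5−0.7 = 8.8 V, which is impossible.
Assume only D₂ conducts: V_N = 9.5 − 0.7 = 8.8 V, so I_R = 8.8/0.47 = 18.7 mA.
Check D₁: its anode-to-cathode voltage is 6.8 − 8.8 = -2 V < 0.7 V, so it is off. The assumption is consistent.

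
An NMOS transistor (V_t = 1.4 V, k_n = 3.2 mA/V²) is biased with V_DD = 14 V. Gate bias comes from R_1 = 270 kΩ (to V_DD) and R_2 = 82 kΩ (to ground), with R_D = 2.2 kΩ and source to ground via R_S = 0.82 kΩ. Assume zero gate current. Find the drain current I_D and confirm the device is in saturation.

I_D ≈ 1.2 mA

V_G = V_DD·R_2/(R_1+R_2) = 14×82/352 = 3.26 V.
Assume saturation: I_D = (k_n/2)(V_GS − V_t)² with V_GS = V_G − I_D·R_S = 3.26 − 0.82·I_D.
Substituting gives 1.08·I_D² − 5.88·I_D + 5.54 = 0, with roots I_D = 1.21 or 4.26 mA.
The root I_D = 4.26 mA gives V_GS = -0.232 V ≤ V_t, so take I_D = 1.21 mA.
Then V_GS = 2.27 V and V_DS = V_DD − I_D(R_D+R_S) = 14 − 1.21×3.02 = 10.3 V.
Saturation requires V_DS ≥ V_GS − V_t = 0.869 V; 10.3 ≥ 0.869 ✓.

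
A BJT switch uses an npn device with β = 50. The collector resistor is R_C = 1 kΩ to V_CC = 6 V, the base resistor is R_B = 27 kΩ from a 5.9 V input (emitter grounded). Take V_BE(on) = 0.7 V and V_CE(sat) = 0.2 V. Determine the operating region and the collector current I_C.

Assume active: I_B = (5.9 − 0.7)/27 = 0.193 mA, giving I_C = β·I_B = 9.63 mA.
But then V_CE = 6 − 9.63×1 = -3.63 V < V_CE(sat) = 0.2 V — impossible in the active region.
So the transistor is saturated. With V_CE = 0.2 V, I_C = (V_CC − 0.2)/R_C = 5.8/1 = 5.8 mA.
Check: β·I_B = 9.63 mA > I_C = 5.8 mA, confirming saturation.

saturation; I_C ≈ 5.8 mA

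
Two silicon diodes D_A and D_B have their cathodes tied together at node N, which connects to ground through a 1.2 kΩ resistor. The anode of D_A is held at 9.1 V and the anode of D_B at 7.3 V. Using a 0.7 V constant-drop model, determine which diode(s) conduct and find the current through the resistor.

Assume both conduct. Then node N would need to be at both 9.1−0.7 = 8.4 V and 7.3−0.7 = 6.6 V, which is impossible.
Assume only D_A conducts: V_N = 9.1 − 0.7 = 8.4 V, so I_R = 8.4/1.2 = 7 mA.
Check D_B: its anode-to-cathode voltage is 7.3 − 8.4 = -1.1 V < 0.7 V, so it is off. The assumption is consistent.

Only D_A conducts; I_R ≈ 7 mA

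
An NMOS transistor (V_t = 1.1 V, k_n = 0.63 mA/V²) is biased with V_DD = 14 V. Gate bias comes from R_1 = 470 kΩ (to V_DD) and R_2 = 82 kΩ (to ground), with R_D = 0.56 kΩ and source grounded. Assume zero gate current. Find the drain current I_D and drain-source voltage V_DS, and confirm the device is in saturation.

V_G = V_DD·R_2/(R_1+R_2) = 14×82/552 = 2.08 V. With the source grounded, V_GS = V_G = 2.08 V.
Assume saturation: I_D = (k_n/2)(V_GS − V_t)² = (0.63/2)×(2.08 − 1.1)² = 0.315×0.98² = 0.302 mA.
V_DS = V_DD − I_D·R_D = 14 − 0.302×0.56 = 13.8 V.
Saturation requires V_DS ≥ V_GS − V_t = 0.98 V; 13.8 ≥ 0.98 ✓.

I_D ≈ 0.3 mA, V_DS ≈ 14 V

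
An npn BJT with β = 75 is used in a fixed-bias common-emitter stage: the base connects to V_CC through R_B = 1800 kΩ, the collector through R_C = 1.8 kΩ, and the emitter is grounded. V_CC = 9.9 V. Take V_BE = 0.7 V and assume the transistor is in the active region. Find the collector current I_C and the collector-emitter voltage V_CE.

I_C ≈ 0.38 mA, V_CE ≈ 9.2 V

Base loop: V_CC = I_B·R_B + V_BE, so I_B = (9.9 − 0.7)/1800 kΩ = 0.00511 mA.
In the active region I_C = β·I_B = 75 × 0.00511 = 0.383 mA.
Collector loop: V_CE = V_CC − I_C·R_C = 9.9 − 0.383×1.8 = 9.21 V.
Since V_CE = 9.21 V > V_CE(sat) ≈ 0.2 V, the transistor is in the active region as assumed.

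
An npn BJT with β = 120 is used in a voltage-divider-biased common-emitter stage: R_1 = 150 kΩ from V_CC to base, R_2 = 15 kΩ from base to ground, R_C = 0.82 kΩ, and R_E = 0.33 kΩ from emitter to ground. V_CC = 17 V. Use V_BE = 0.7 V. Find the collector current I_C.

Thevenize the base divider: V_Th = V_CC·R_2/(R_1+R_2) = 17×15/165 = 1.55 V, R_Th = R_1‖R_2 = 13.6 kΩ.
Base-emitter loop: V_Th = I_B·R_Th + V_BE + (β+1)I_B·R_E, so I_B = (1.55 − 0.7) / (13.6 + 121×0.33) = 0.0158 mA.
I_C = β·I_B = 120×0.0158 = 1.89 mA, and I_E = (β+1)I_B = 1.91 mA.
V_CE = V_CC − I_C·R_C − I_E·R_E = 17 − 1.89×0.82 − 1.91×0.33 = 14.8 V.
V_CE = 14.8 V > 0.2 V confirms active-region operation.

I_C ≈ 1.9 mA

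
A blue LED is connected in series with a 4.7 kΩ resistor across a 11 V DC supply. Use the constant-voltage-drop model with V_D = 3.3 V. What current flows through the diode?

I ≈ 1.6 mA

KVL around the loop: 11 = V_D + I·R = 3.3 + I × 4.7 kΩ.
So I = (11 − 3.3) / 4.7 kΩ = 7.7 / 4.7 = 1.64 mA.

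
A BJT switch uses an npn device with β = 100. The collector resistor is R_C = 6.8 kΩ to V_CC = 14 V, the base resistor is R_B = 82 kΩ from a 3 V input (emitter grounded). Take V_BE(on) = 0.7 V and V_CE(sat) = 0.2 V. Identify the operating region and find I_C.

saturation; I_C ≈ 2 mA

Assume active: I_B = (3 − 0.7)/82 = 0.028 mA, giving I_C = β·I_B = 2.8 mA.
But then V_CE = 14 − 2.8×6.8 = -5.07 V < V_CE(sat) = 0.2 V — impossible in the active region.
So the transistor is saturated. With V_CE = 0.2 V, I_C = (V_CC − 0.2)/R_C = 13.8/6.8 = 2.03 mA.
Check: β·I_B = 2.8 mA > I_C = 2.03 mA, confirming saturation.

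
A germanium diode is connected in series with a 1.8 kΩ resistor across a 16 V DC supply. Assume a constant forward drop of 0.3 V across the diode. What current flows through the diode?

I ≈ 8.7 mA

KVL around the loop: 16 = V_D + I·R = 0.3 + I × 1.8 kΩ.
So I = (16 − 0.3) / 1.8 kΩ = 15.7 / 1.8 = 8.72 mA.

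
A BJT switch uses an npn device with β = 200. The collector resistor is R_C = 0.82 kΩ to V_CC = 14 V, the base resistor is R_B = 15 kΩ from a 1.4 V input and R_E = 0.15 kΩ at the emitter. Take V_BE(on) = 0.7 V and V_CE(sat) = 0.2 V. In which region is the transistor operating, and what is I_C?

active; I_C ≈ 3.1 mA

Assume active. Base-emitter loop: I_B = (V_BB − V_BE)/(R_B + (β+1)R_E) = (1.4 − 0.7)/(15 + 201×0.15) = 0.0155 mA.
I_C = β·I_B = 200×0.0155 = 3.1 mA.
V_CE = V_CC − I_C·R_C − I_E·R_E = 14 − 3.1×0.82 − 3.12×0.15 = 11 V > V_CE(sat), so the active-region assumption holds.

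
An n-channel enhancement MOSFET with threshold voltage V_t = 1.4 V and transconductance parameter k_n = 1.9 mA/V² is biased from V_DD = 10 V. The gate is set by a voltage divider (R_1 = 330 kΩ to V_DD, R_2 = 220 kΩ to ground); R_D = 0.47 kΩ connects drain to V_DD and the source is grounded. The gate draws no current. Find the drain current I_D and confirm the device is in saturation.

I_D ≈ 6.4 mA

V_G = V_DD·R_2/(R_1+R_2) = 10×220/550 = 4 V. With the source grounded, V_GS = V_G = 4 V.
Assume saturation: I_D = (k_n/2)(V_GS − V_t)² = (1.9/2)×(4 − 1.4)² = 0.95×2.6² = 6.42 mA.
V_DS = V_DD − I_D·R_D = 10 − 6.42×0.47 = 6.98 V.
Saturation requires V_DS ≥ V_GS − V_t = 2.6 V; 6.98 ≥ 2.6 ✓.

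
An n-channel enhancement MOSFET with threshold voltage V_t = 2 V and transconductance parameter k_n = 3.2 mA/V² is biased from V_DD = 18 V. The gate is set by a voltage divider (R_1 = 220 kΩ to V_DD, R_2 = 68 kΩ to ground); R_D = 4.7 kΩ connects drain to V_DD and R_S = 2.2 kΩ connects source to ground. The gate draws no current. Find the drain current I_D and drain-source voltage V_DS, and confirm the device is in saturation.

I_D ≈ 0.72 mA, V_DS ≈ 13 V

V_G = V_DD·R_2/(R_1+R_2) = 18×68/288 = 4.25 V.
Assume saturation: I_D = (k_n/2)(V_GS − V_t)² with V_GS = V_G − I_D·R_S = 4.25 − 2.2·I_D.
Substituting gives 7.74·I_D² − 16.8·I_D + 8.1 = 0, with roots I_D = 0.718 or 1.46 mA.
The root I_D = 1.46 mA gives V_GS = 1.05 V ≤ V_t, so take I_D = 0.718 mA.
Then V_GS = 2.67 V and V_DS = V_DD − I_D(R_D+R_S) = 18 − 0.718×6.9 = 13 V.
Saturation requires V_DS ≥ V_GS − V_t = 0.67 V; 13 ≥ 0.67 ✓.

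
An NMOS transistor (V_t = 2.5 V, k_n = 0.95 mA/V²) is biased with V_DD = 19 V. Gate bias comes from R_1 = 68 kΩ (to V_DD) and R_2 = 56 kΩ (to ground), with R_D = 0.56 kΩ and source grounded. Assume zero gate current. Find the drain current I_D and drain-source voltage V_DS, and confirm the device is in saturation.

I_D ≈ 18 mA, V_DS ≈ 9.2 V

V_G = V_DD·R_2/(R_1+R_2) = 19×56/124 = 8.58 V. With the source grounded, V_GS = V_G = 8.58 V.
Assume saturation: I_D = (k_n/2)(V_GS − V_t)² = (0.95/2)×(8.58 − 2.5)² = 0.475×6.08² = 17.6 mA.
V_DS = V_DD − I_D·R_D = 19 − 17.6×0.56 = 9.16 V.
Saturation requires V_DS ≥ V_GS − V_t = 6.08 V; 9.16 ≥ 6.08 ✓.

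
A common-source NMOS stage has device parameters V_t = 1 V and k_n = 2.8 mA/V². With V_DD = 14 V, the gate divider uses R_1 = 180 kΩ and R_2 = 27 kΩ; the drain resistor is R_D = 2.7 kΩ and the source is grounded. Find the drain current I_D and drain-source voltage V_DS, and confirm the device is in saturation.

V_G = V_DD·R_2/(R_1+R_2) = 14×27/207 = 1.83 V. With the source grounded, V_GS = V_G = 1.83 V.
Assume saturation: I_D = (k_n/2)(V_GS − V_t)² = (2.8/2)×(1.83 − 1)² = 1.4×0.826² = 0.955 mA.
V_DS = V_DD − I_D·R_D = 14 − 0.955×2.7 = 11.4 V.
Saturation requires V_DS ≥ V_GS − V_t = 0.826 V; 11.4 ≥ 0.826 ✓.

I_D ≈ 0.96 mA, V_DS ≈ 11 V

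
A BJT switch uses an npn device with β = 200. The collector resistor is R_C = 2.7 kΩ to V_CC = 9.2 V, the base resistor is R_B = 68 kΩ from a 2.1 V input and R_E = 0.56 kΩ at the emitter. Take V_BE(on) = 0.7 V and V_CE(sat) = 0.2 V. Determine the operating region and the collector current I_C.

Assume active. Base-emitter loop: I_B = (V_BB − V_BE)/(R_B + (β+1)R_E) = (2.1 − 0.7)/(68 + 201×0.56) = 0.00775 mA.
I_C = β·I_B = 200×0.00775 = 1.55 mA.
V_CE = V_CC − I_C·R_C − I_E·R_E = 9.2 − 1.55×2.7 − 1.56×0.56 = 4.14 V > V_CE(sat), so the active-region assumption holds.

active; I_C ≈ 1.6 mA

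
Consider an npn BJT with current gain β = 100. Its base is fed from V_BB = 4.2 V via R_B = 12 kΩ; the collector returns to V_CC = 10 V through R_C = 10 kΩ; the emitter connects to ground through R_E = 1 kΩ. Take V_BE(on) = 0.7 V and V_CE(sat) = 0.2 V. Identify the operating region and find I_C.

saturation; I_C ≈ 0.87 mA

Assume active: I_B = (4.2 − 0.7)/(12 + 101×1) = 0.031 mA, I_C = β·I_B = 3.1 mA.
Then V_CE = 10 − 3.1×10 − 3.13×1 = -24.1 V < 0.2 V — the active assumption fails.
Re-solve with V_CE = 0.2 V. KCL at the emitter: V_E/R_E = (V_BB−0.7−V_E)/R_B + (V_CC−0.2−V_E)/R_C, giving V_E = 1.07 V.
I_C = (V_CC − 0.2 − V_E)/R_C = (9.8 − 1.07)/10 = 0.873 mA.
Check: I_B = (3.5 − 1.07)/12 = 0.202 mA, and β·I_B = 20.2 mA > I_C, confirming saturation.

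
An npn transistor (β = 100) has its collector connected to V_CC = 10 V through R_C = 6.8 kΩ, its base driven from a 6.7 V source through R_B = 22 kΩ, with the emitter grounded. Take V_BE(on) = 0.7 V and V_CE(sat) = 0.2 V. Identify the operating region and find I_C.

Assume active: I_B = (6.7 − 0.7)/22 = 0.273 mA, giving I_C = β·I_B = 27.3 mA.
But then V_CE = 10 − 27.3×6.8 = -175 V < V_CE(sat) = 0.2 V — impossible in the active region.
So the transistor is saturated. With V_CE = 0.2 V, I_C = (V_CC − 0.2)/R_C = 9.8/6.8 = 1.44 mA.
Check: β·I_B = 27.3 mA > I_C = 1.44 mA, confirming saturation.

saturation; I_C ≈ 1.4 mA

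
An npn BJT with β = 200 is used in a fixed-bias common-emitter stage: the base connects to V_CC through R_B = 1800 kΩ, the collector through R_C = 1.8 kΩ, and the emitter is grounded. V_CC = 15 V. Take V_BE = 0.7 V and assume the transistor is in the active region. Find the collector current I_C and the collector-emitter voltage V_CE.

I_C ≈ 1.6 mA, V_CE ≈ 12 V

Base loop: V_CC = I_B·R_B + V_BE, so I_B = (15 − 0.7)/1800 kΩ = 0.00794 mA.
In the active region I_C = β·I_B = 200 × 0.00794 = 1.59 mA.
Collector loop: V_CE = V_CC − I_C·R_C = 15 − 1.59×1.8 = 12.1 V.
Since V_CE = 12.1 V > V_CE(sat) ≈ 0.2 V, the transistor is in the active region as assumed.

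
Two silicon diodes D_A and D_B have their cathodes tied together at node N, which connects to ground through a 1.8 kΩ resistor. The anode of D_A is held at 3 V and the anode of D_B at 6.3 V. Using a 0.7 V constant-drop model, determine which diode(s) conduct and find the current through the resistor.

Assume both conduct. Then node N would need to be at both 3−0.7 = 2.3 V and 6.3−0.7 = 5.6 V, which is impossible.
Assume only D_B conducts: V_N = 6.3 − 0.7 = 5.6 V, so I_R = 5.6/1.8 = 3.11 mA.
Check D_A: its anode-to-cathode voltage is 3 − 5.6 = -2.6 V < 0.7 V, so it is off. The assumption is consistent.

Only D_B conducts; I_R ≈ 3.1 mA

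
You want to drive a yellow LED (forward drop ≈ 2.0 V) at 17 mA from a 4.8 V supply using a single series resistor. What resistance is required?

R ≈ 0.16 kΩ

The resistor drops V_S − V_D = 4.8 − 2.0 = 2.8 V at 17 mA.
R = 2.8 V / 17 mA = 0.165 kΩ.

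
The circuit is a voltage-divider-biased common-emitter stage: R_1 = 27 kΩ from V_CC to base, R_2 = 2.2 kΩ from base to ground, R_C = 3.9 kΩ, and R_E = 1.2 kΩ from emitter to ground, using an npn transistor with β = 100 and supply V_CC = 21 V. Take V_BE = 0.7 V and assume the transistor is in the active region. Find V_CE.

Thevenize the base divider: V_Th = V_CC·R_2/(R_1+R_2) = 21×2.2/29.2 = 1.58 V, R_Th = R_1‖R_2 = 2.03 kΩ.
Base-emitter loop: V_Th = I_B·R_Th + V_BE + (β+1)I_B·R_E, so I_B = (1.58 − 0.7) / (2.03 + 101×1.2) = 0.00716 mA.
I_C = β·I_B = 100×0.00716 = 0.716 mA, and I_E = (β+1)I_B = 0.723 mA.
V_CE = V_CC − I_C·R_C − I_E·R_E = 21 − 0.716×3.9 − 0.723×1.2 = 17.3 V.
V_CE = 17.3 V > 0.2 V confirms active-region operation.

V_CE ≈ 17 V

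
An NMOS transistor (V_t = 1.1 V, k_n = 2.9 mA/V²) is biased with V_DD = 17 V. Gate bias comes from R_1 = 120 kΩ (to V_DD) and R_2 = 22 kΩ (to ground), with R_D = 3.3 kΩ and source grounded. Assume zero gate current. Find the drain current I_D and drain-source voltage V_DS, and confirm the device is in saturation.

V_G = V_DD·R_2/(R_1+R_2) = 17×22/142 = 2.63 V. With the source grounded, V_GS = V_G = 2.63 V.
Assume saturation: I_D = (k_n/2)(V_GS − V_t)² = (2.9/2)×(2.63 − 1.1)² = 1.45×1.53² = 3.41 mA.
V_DS = V_DD − I_D·R_D = 17 − 3.41×3.3 = 5.74 V.
Saturation requires V_DS ≥ V_GS − V_t = 1.53 V; 5.74 ≥ 1.53 ✓.

I_D ≈ 3.4 mA, V_DS ≈ 5.7 V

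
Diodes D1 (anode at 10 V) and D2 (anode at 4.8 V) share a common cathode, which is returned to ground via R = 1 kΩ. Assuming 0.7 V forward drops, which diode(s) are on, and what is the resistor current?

Assume both conduct. Then node N would need to be at both 10−0.7 = 9.3 V and 4.8−0.7 = 4.1 V, which is impossible.
Assume only D1 conducts: V_N = 10 − 0.7 = 9.3 V, so I_R = 9.3/1 = 9.3 mA.
Check D2: its anode-to-cathode voltage is 4.8 − 9.3 = -4.5 V < 0.7 V, so it is off. The assumption is consistent.

Only D1 conducts; I_R ≈ 9.3 mA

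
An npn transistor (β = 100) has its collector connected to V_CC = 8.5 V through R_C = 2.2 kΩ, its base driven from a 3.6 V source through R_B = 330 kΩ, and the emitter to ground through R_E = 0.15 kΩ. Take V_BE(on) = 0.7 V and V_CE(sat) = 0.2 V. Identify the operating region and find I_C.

active; I_C ≈ 0.84 mA

Assume active. Base-emitter loop: I_B = (V_BB − V_BE)/(R_B + (β+1)R_E) = (3.6 − 0.7)/(330 + 101×0.15) = 0.0084 mA.
I_C = β·I_B = 100×0.0084 = 0.84 mA.
V_CE = V_CC − I_C·R_C − I_E·R_E = 8.5 − 0.84×2.2 − 0.849×0.15 = 6.52 V > V_CE(sat), so the active-region assumption holds.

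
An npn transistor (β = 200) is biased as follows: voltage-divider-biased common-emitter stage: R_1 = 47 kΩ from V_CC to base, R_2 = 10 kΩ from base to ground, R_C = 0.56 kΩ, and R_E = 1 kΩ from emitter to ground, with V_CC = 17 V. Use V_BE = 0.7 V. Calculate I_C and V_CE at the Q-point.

I_C ≈ 2.2 mA, V_CE ≈ 14 V

Thevenize the base divider: V_Th = V_CC·R_2/(R_1+R_2) = 17×10/57 = 2.98 V, R_Th = R_1‖R_2 = 8.25 kΩ.
Base-emitter loop: V_Th = I_B·R_Th + V_BE + (β+1)I_B·R_E, so I_B = (2.98 − 0.7) / (8.25 + 201×1) = 0.0109 mA.
I_C = β·I_B = 200×0.0109 = 2.18 mA, and I_E = (β+1)I_B = 2.19 mA.
V_CE = V_CC − I_C·R_C − I_E·R_E = 17 − 2.18×0.56 − 2.19×1 = 13.6 V.
V_CE = 13.6 V > 0.2 V confirms active-region operation.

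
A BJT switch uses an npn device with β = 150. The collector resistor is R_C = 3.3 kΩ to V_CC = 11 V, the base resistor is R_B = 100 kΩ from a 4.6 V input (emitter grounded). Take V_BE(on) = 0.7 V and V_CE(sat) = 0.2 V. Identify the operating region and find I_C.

Assume active: I_B = (4.6 − 0.7)/100 = 0.039 mA, giving I_C = β·I_B = 5.85 mA.
But then V_CE = 11 − 5.85×3.3 = -8.3 V < V_CE(sat) = 0.2 V — impossible in the active region.
So the transistor is saturated. With V_CE = 0.2 V, I_C = (V_CC − 0.2)/R_C = 10.8/3.3 = 3.27 mA.
Check: β·I_B = 5.85 mA > I_C = 3.27 mA, confirming saturation.

saturation; I_C ≈ 3.3 mA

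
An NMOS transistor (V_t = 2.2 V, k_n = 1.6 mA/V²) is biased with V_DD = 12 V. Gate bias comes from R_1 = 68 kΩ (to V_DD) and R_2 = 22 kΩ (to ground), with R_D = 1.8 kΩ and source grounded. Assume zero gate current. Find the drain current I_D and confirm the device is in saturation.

V_G = V_DD·R_2/(R_1+R_2) = 12×22/90 = 2.93 V. With the source grounded, V_GS = V_G = 2.93 V.
Assume saturation: I_D = (k_n/2)(V_GS − V_t)² = (1.6/2)×(2.93 − 2.2)² = 0.8×0.733² = 0.43 mA.
V_DS = V_DD − I_D·R_D = 12 − 0.43×1.8 = 11.2 V.
Saturation requires V_DS ≥ V_GS − V_t = 0.733 V; 11.2 ≥ 0.733 ✓.

I_D ≈ 0.43 mA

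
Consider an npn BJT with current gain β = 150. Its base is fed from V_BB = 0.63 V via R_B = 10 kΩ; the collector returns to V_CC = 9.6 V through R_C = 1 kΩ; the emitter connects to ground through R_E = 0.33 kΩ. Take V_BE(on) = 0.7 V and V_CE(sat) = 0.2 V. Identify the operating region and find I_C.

cutoff; I_C ≈ 0

V_BB = 0.63 V ≤ V_BE(on) = 0.7 V, so the base-emitter junction is not forward biased.
The transistor is in cutoff: I_B = I_C = 0.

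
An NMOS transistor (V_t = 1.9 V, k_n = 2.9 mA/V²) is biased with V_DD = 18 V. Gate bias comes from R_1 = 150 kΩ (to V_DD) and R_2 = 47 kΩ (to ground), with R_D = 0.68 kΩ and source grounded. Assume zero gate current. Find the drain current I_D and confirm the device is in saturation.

I_D ≈ 8.3 mA

V_G = V_DD·R_2/(R_1+R_2) = 18×47/197 = 4.29 V. With the source grounded, V_GS = V_G = 4.29 V.
Assume saturation: I_D = (k_n/2)(V_GS − V_t)² = (2.9/2)×(4.29 − 1.9)² = 1.45×2.39² = 8.31 mA.
V_DS = V_DD − I_D·R_D = 18 − 8.31×0.68 = 12.3 V.
Saturation requires V_DS ≥ V_GS − V_t = 2.39 V; 12.3 ≥ 2.39 ✓.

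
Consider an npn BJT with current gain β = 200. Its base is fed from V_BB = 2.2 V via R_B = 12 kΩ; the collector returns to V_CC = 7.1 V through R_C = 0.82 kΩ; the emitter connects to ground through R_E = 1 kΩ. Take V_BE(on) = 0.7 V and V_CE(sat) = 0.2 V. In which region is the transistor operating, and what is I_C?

Assume active. Base-emitter loop: I_B = (V_BB − V_BE)/(R_B + (β+1)R_E) = (2.2 − 0.7)/(12 + 201×1) = 0.00704 mA.
I_C = β·I_B = 200×0.00704 = 1.41 mA.
V_CE = V_CC − I_C·R_C − I_E·R_E = 7.1 − 1.41×0.82 − 1.42×1 = 4.53 V > V_CE(sat), so the active-region assumption holds.

active; I_C ≈ 1.4 mA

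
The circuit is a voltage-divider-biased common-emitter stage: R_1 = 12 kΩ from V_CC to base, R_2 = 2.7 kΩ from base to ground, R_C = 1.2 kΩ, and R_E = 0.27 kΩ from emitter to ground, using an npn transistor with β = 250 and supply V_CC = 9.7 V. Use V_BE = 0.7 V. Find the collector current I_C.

I_C ≈ 3.9 mA

Thevenize the base divider: V_Th = V_CC·R_2/(R_1+R_2) = 9.7×2.7/14.7 = 1.78 V, R_Th = R_1‖R_2 = 2.2 kΩ.
Base-emitter loop: V_Th = I_B·R_Th + V_BE + (β+1)I_B·R_E, so I_B = (1.78 − 0.7) / (2.2 + 251×0.27) = 0.0155 mA.
I_C = β·I_B = 250×0.0155 = 3.86 mA, and I_E = (β+1)I_B = 3.88 mA.
V_CE = V_CC − I_C·R_C − I_E·R_E = 9.7 − 3.86×1.2 − 3.88×0.27 = 4.02 V.
V_CE = 4.02 V > 0.2 V confirms active-region operation.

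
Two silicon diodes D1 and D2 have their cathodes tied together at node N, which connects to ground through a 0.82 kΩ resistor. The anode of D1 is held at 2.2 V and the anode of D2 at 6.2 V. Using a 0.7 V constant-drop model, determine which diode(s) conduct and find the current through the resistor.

Only D2 conducts; I_R ≈ 6.7 mA

Assume both conduct. Then node N would need to be at both 2.2−0.7 = 1.5 V and 6.2−0.7 = 5.5 V, which is impossible.
Assume only D2 conducts: V_N = 6.2 − 0.7 = 5.5 V, so I_R = 5.5/0.82 = 6.71 mA.
Check D1: its anode-to-cathode voltage is 2.2 − 5.5 = -3.3 V < 0.7 V, so it is off. The assumption is consistent.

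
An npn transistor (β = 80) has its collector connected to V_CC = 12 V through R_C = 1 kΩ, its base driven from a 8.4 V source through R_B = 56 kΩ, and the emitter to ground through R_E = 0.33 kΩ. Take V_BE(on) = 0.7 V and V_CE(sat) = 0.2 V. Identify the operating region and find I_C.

Assume active. Base-emitter loop: I_B = (V_BB − V_BE)/(R_B + (β+1)R_E) = (8.4 − 0.7)/(56 + 81×0.33) = 0.0931 mA.
I_C = β·I_B = 80×0.0931 = 7.45 mA.
V_CE = V_CC − I_C·R_C − I_E·R_E = 12 − 7.45×1 − 7.54×0.33 = 2.07 V > V_CE(sat), so the active-region assumption holds.

active; I_C ≈ 7.4 mA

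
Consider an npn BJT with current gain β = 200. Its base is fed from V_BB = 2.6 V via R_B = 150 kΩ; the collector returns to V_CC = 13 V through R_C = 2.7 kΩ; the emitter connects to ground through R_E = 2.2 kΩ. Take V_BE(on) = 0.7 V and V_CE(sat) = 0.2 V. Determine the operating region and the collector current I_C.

Assume active. Base-emitter loop: I_B = (V_BB − V_BE)/(R_B + (β+1)R_E) = (2.6 − 0.7)/(150 + 201×2.2) = 0.00321 mA.
I_C = β·I_B = 200×0.00321 = 0.642 mA.
V_CE = V_CC − I_C·R_C − I_E·R_E = 13 − 0.642×2.7 − 0.645×2.2 = 9.85 V > V_CE(sat), so the active-region assumption holds.

active; I_C ≈ 0.64 mA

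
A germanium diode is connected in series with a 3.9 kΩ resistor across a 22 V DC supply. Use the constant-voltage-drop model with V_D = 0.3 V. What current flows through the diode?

KVL around the loop: 22 = V_D + I·R = 0.3 + I × 3.9 kΩ.
So I = (22 − 0.3) / 3.9 kΩ = 21.7 / 3.9 = 5.56 mA.

I ≈ 5.6 mA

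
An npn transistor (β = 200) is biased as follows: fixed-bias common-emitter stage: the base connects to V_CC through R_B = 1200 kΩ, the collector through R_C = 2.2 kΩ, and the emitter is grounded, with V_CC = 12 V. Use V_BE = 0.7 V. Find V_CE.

V_CE ≈ 7.9 V

Base loop: V_CC = I_B·R_B + V_BE, so I_B = (12 − 0.7)/1200 kΩ = 0.00942 mA.
In the active region I_C = β·I_B = 200 × 0.00942 = 1.88 mA.
Collector loop: V_CE = V_CC − I_C·R_C = 12 − 1.88×2.2 = 7.86 V.
Since V_CE = 7.86 V > V_CE(sat) ≈ 0.2 V, the transistor is in the active region as assumed.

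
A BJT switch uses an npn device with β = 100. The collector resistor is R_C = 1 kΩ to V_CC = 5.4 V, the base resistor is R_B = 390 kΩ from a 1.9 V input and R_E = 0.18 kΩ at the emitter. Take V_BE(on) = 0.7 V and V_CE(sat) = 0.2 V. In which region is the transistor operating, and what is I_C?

active; I_C ≈ 0.29 mA

Assume active. Base-emitter loop: I_B = (V_BB − V_BE)/(R_B + (β+1)R_E) = (1.9 − 0.7)/(390 + 101×0.18) = 0.00294 mA.
I_C = β·I_B = 100×0.00294 = 0.294 mA.
V_CE = V_CC − I_C·R_C − I_E·R_E = 5.4 − 0.294×1 − 0.297×0.18 = 5.05 V > V_CE(sat), so the active-region assumption holds.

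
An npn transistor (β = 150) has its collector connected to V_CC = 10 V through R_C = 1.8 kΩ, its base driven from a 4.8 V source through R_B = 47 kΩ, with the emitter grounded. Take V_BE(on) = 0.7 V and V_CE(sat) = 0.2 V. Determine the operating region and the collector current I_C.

Assume active: I_B = (4.8 − 0.7)/47 = 0.0872 mA, giving I_C = β·I_B = 13.1 mA.
But then V_CE = 10 − 13.1×1.8 = -13.6 V < V_CE(sat) = 0.2 V — impossible in the active region.
So the transistor is saturated. With V_CE = 0.2 V, I_C = (V_CC − 0.2)/R_C = 9.8/1.8 = 5.44 mA.
Check: β·I_B = 13.1 mA > I_C = 5.44 mA, confirming saturation.

saturation; I_C ≈ 5.4 mA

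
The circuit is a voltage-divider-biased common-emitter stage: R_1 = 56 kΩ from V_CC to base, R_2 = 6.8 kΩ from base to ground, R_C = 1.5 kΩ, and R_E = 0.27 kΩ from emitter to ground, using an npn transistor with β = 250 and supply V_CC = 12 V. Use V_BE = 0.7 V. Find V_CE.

Thevenize the base divider: V_Th = V_CC·R_2/(R_1+R_2) = 12×6.8/62.8 = 1.3 V, R_Th = R_1‖R_2 = 6.06 kΩ.
Base-emitter loop: V_Th = I_B·R_Th + V_BE + (β+1)I_B·R_E, so I_B = (1.3 − 0.7) / (6.06 + 251×0.27) = 0.00812 mA.
I_C = β·I_B = 250×0.00812 = 2.03 mA, and I_E = (β+1)I_B = 2.04 mA.
V_CE = V_CC − I_C·R_C − I_E·R_E = 12 − 2.03×1.5 − 2.04×0.27 = 8.41 V.
V_CE = 8.41 V > 0.2 V confirms active-region operation.

V_CE ≈ 8.4 V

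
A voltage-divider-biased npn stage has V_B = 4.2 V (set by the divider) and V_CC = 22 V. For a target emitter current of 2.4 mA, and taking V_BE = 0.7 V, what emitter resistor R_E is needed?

R_E ≈ 1.5 kΩ

V_E = V_B − V_BE = 4.2 − 0.7 = 3.5 V.
R_E = V_E / I_E = 3.5 / 2.4 = 1.46 kΩ.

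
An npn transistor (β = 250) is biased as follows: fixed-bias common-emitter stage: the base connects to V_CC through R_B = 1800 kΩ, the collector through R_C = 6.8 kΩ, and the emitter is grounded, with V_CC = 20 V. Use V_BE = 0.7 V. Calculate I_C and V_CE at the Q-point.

I_C ≈ 2.7 mA, V_CE ≈ 1.8 V

Base loop: V_CC = I_B·R_B + V_BE, so I_B = (20 − 0.7)/1800 kΩ = 0.0107 mA.
In the active region I_C = β·I_B = 250 × 0.0107 = 2.68 mA.
Collector loop: V_CE = V_CC − I_C·R_C = 20 − 2.68×6.8 = 1.77 V.
Since V_CE = 1.77 V > V_CE(sat) ≈ 0.2 V, the transistor is in the active region as assumed.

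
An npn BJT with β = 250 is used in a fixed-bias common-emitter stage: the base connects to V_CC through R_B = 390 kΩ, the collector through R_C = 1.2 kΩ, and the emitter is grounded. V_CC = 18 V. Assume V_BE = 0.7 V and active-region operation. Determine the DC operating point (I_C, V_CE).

I_C ≈ 11 mA, V_CE ≈ 4.7 V

Base loop: V_CC = I_B·R_B + V_BE, so I_B = (18 − 0.7)/390 kΩ = 0.0444 mA.
In the active region I_C = β·I_B = 250 × 0.0444 = 11.1 mA.
Collector loop: V_CE = V_CC − I_C·R_C = 18 − 11.1×1.2 = 4.69 V.
Since V_CE = 4.69 V > V_CE(sat) ≈ 0.2 V, the transistor is in the active region as assumed.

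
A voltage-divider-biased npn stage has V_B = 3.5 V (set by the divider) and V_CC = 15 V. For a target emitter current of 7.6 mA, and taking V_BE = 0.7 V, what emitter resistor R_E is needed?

R_E ≈ 0.37 kΩ

V_E = V_B − V_BE = 3.5 − 0.7 = 2.8 V.
R_E = V_E / I_E = 2.8 / 7.6 = 0.368 kΩ.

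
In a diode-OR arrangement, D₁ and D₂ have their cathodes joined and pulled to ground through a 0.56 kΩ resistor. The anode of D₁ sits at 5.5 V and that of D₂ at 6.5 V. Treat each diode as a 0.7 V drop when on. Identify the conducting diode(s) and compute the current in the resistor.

Only D₂ conducts; I_R ≈ 10 mA

Assume both conduct. Then node N would need to be at both 5.5−0.7 = 4.8 V and 6.5−0.7 = 5.8 V, which is impossible.
Assume only D₂ conducts: V_N = 6.5 − 0.7 = 5.8 V, so I_R = 5.8/0.56 = 10.4 mA.
Check D₁: its anode-to-cathode voltage is 5.5 − 5.8 = -0.3 V < 0.7 V, so it is off. The assumption is consistent.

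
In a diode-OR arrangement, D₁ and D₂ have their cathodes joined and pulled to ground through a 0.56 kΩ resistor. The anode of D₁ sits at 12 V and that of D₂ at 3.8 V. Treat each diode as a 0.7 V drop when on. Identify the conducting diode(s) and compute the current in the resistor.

Assume both conduct. Then node N would need to be at both 12−0.7 = 11.3 V and 3.8−0.7 = 3.1 V, which is impossible.
Assume only D₁ conducts: V_N = 12 − 0.7 = 11.3 V, so I_R = 11.3/0.56 = 20.2 mA.
Check D₂: its anode-to-cathode voltage is 3.8 − 11.3 = -7.5 V < 0.7 V, so it is off. The assumption is consistent.

Only D₁ conducts; I_R ≈ 20 mA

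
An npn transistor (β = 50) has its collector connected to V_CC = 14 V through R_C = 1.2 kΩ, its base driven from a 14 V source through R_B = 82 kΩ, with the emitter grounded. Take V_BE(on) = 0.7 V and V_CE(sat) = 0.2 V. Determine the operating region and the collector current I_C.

active; I_C ≈ 8.1 mA

Assume active. Base-emitter loop: I_B = (V_BB − V_BE)/R_B = (14 − 0.7)/82 = 0.162 mA.
I_C = β·I_B = 50×0.162 = 8.11 mA.
V_CE = V_CC − I_C·R_C = 14 − 8.11×1.2 = 4.27 V > V_CE(sat), so the active-region assumption holds.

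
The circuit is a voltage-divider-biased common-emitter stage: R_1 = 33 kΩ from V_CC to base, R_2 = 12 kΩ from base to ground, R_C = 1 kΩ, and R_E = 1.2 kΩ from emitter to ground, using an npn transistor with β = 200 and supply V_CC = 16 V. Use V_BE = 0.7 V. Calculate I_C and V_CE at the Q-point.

Thevenize the base divider: V_Th = V_CC·R_2/(R_1+R_2) = 16×12/45 = 4.27 V, R_Th = R_1‖R_2 = 8.8 kΩ.
Base-emitter loop: V_Th = I_B·R_Th + V_BE + (β+1)I_B·R_E, so I_B = (4.27 − 0.7) / (8.8 + 201×1.2) = 0.0143 mA.
I_C = β·I_B = 200×0.0143 = 2.85 mA, and I_E = (β+1)I_B = 2.87 mA.
V_CE = V_CC − I_C·R_C − I_E·R_E = 16 − 2.85×1 − 2.87×1.2 = 9.71 V.
V_CE = 9.71 V > 0.2 V confirms active-region operation.

I_C ≈ 2.9 mA, V_CE ≈ 9.7 V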